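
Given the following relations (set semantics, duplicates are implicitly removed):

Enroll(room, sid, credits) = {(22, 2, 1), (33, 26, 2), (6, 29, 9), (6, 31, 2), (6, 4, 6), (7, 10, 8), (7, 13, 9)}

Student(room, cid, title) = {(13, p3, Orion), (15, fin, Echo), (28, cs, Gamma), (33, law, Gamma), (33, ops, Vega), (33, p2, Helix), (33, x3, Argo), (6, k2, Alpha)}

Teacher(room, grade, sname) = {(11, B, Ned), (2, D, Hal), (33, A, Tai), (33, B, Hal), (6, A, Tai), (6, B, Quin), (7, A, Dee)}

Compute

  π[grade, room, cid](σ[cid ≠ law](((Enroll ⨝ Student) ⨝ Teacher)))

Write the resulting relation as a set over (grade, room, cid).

{(A, 33, ops), (A, 33, p2), (A, 33, x3), (A, 6, k2), (B, 33, ops), (B, 33, p2), (B, 33, x3), (B, 6, k2)}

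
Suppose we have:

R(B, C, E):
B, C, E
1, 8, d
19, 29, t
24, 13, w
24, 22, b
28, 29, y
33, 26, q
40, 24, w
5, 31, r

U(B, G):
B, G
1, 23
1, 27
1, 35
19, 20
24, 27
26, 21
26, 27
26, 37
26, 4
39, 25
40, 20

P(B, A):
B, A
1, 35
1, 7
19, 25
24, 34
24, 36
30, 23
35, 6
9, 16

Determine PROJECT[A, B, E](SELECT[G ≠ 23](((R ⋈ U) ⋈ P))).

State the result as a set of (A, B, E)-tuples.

{(25, 19, t), (34, 24, b), (34, 24, w), (35, 1, d), (36, 24, b), (36, 24, w), (7, 1, d)}

R ⋈ U (natural join on B): {(1, 8, d, 23), (1, 8, d, 27), (1, 8, d, 35), (19, 29, t, 20), (24, 13, w, 27), (24, 22, b, 27), (40, 24, w, 20)}
(R ⋈ U) ⋈ P (natural join on B): {(1, 8, d, 23, 35), (1, 8, d, 23, 7), (1, 8, d, 27, 35), (1, 8, d, 27, 7), (1, 8, d, 35, 35), (1, 8, d, 35, 7), (19, 29, t, 20, 25), (24, 13, w, 27, 34), (24, 13, w, 27, 36), (24, 22, b, 27, 34), (24, 22, b, 27, 36)}
σ[G ≠ 23]: keep tuples satisfying G ≠ 23 → {(1, 8, d, 27, 35), (1, 8, d, 27, 7), (1, 8, d, 35, 35), (1, 8, d, 35, 7), (19, 29, t, 20, 25), (24, 13, w, 27, 34), (24, 13, w, 27, 36), (24, 22, b, 27, 34), (24, 22, b, 27, 36)}
Projecting to A, B, E (2 duplicate(s) eliminated): {(25, 19, t), (34, 24, b), (34, 24, w), (35, 1, d), (36, 24, b), (36, 24, w), (7, 1, d)}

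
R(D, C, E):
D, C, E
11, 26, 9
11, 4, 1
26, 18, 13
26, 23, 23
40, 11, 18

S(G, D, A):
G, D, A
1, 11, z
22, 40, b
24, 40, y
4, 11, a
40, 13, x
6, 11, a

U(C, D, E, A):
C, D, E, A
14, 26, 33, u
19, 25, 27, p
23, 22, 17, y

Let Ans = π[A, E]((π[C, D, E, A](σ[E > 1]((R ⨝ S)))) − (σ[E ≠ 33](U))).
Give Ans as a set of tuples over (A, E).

{(a, 9), (b, 18), (y, 18), (z, 9)}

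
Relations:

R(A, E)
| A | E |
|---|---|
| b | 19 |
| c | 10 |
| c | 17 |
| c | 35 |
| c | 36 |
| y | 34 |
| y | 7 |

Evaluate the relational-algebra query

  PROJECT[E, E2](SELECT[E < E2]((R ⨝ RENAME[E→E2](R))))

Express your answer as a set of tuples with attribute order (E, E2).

{(10, 17), (10, 35), (10, 36), (17, 35), (17, 36), (35, 36), (7, 34)}

ρ[E→E2]: schema becomes (A, E2); tuples unchanged.
Natural join on A: {(b, 19, 19), (c, 10, 10), (c, 10, 17), (c, 10, 35), (c, 10, 36), (c, 17, 10), (c, 17, 17), (c, 17, 35), (c, 17, 36), (c, 35, 10), (c, 35, 17), (c, 35, 35), (c, 35, 36), (c, 36, 10), (c, 36, 17), (c, 36, 35), (c, 36, 36), (y, 34, 34), (y, 34, 7), (y, 7, 34), (y, 7, 7)}
Selection E < E2: {(c, 10, 17), (c, 10, 35), (c, 10, 36), (c, 17, 35), (c, 17, 36), (c, 35, 36), (y, 7, 34)}
Projecting to E, E2: {(10, 17), (10, 35), (10, 36), (17, 35), (17, 36), (35, 36), (7, 34)}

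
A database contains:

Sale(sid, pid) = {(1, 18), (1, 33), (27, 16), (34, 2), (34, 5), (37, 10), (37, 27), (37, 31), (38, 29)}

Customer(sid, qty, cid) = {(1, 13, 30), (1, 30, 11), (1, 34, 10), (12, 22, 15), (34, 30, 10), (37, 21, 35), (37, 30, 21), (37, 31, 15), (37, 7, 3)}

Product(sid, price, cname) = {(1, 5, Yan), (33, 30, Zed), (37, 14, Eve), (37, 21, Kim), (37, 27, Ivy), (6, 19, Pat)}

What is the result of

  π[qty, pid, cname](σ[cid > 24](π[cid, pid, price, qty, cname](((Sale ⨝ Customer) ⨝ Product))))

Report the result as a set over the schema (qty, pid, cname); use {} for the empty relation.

{(13, 18, Yan), (13, 33, Yan), (21, 10, Eve), (21, 10, Ivy), (21, 10, Kim), (21, 27, Eve), (21, 27, Ivy), (21, 27, Kim), (21, 31, Eve), (21, 31, Ivy), (21, 31, Kim)}

Natural join on sid: {(1, 18, 13, 30), (1, 18, 30, 11), (1, 18, 34, 10), (1, 33, 13, 30), (1, 33, 30, 11), (1, 33, 34, 10), (34, 2, 30, 10), (34, 5, 30, 10), (37, 10, 21, 35), (37, 10, 30, 21), (37, 10, 31, 15), (37, 10, 7, 3), (37, 27, 21, 35), (37, 27, 30, 21), (37, 27, 31, 15), (37, 27, 7, 3), (37, 31, 21, 35), (37, 31, 30, 21), (37, 31, 31, 15), (37, 31, 7, 3)}
Natural join on sid: {(1, 18, 13, 30, 5, Yan), (1, 18, 30, 11, 5, Yan), (1, 18, 34, 10, 5, Yan), (1, 33, 13, 30, 5, Yan), (1, 33, 30, 11, 5, Yan), (1, 33, 34, 10, 5, Yan), (37, 10, 21, 35, 14, Eve), (37, 10, 21, 35, 21, Kim), (37, 10, 21, 35, 27, Ivy), (37, 10, 30, 21, 14, Eve), (37, 10, 30, 21, 21, Kim), (37, 10, 30, 21, 27, Ivy), (37, 10, 31, 15, 14, Eve), (37, 10, 31, 15, 21, Kim), (37, 10, 31, 15, 27, Ivy), (37, 10, 7, 3, 14, Eve), (37, 10, 7, 3, 21, Kim), (37, 10, 7, 3, 27, Ivy), (37, 27, 21, 35, 14, Eve), (37, 27, 21, 35, 21, Kim), (37, 27, 21, 35, 27, Ivy), (37, 27, 30, 21, 14, Eve), (37, 27, 30, 21, 21, Kim), (37, 27, 30, 21, 27, Ivy), (37, 27, 31, 15, 14, Eve), (37, 27, 31, 15, 21, Kim), (37, 27, 31, 15, 27, Ivy), (37, 27, 7, 3, 14, Eve), (37, 27, 7, 3, 21, Kim), (37, 27, 7, 3, 27, Ivy), (37, 31, 21, 35, 14, Eve), (37, 31, 21, 35, 21, Kim), (37, 31, 21, 35, 27, Ivy), (37, 31, 30, 21, 14, Eve), (37, 31, 30, 21, 21, Kim), (37, 31, 30, 21, 27, Ivy), (37, 31, 31, 15, 14, Eve), (37, 31, 31, 15, 21, Kim), (37, 31, 31, 15, 27, Ivy), (37, 31, 7, 3, 14, Eve), (37, 31, 7, 3, 21, Kim), (37, 31, 7, 3, 27, Ivy)}
Projecting to cid, pid, price, qty, cname: {(10, 18, 5, 34, Yan), (10, 33, 5, 34, Yan), (11, 18, 5, 30, Yan), (11, 33, 5, 30, Yan), (15, 10, 14, 31, Eve), (15, 10, 21, 31, Kim), (15, 10, 27, 31, Ivy), (15, 27, 14, 31, Eve), (15, 27, 21, 31, Kim), (15, 27, 27, 31, Ivy), (15, 31, 14, 31, Eve), (15, 31, 21, 31, Kim), (15, 31, 27, 31, Ivy), (21, 10, 14, 30, Eve), (21, 10, 21, 30, Kim), (21, 10, 27, 30, Ivy), (21, 27, 14, 30, Eve), (21, 27, 21, 30, Kim), (21, 27, 27, 30, Ivy), (21, 31, 14, 30, Eve), (21, 31, 21, 30, Kim), (21, 31, 27, 30, Ivy), (3, 10, 14, 7, Eve), (3, 10, 21, 7, Kim), (3, 10, 27, 7, Ivy), (3, 27, 14, 7, Eve), (3, 27, 21, 7, Kim), (3, 27, 27, 7, Ivy), (3, 31, 14, 7, Eve), (3, 31, 21, 7, Kim), (3, 31, 27, 7, Ivy), (30, 18, 5, 13, Yan), (30, 33, 5, 13, Yan), (35, 10, 14, 21, Eve), (35, 10, 21, 21, Kim), (35, 10, 27, 21, Ivy), (35, 27, 14, 21, Eve), (35, 27, 21, 21, Kim), (35, 27, 27, 21, Ivy), (35, 31, 14, 21, Eve), (35, 31, 21, 21, Kim), (35, 31, 27, 21, Ivy)}
Selection cid > 24: {(30, 18, 5, 13, Yan), (30, 33, 5, 13, Yan), (35, 10, 14, 21, Eve), (35, 10, 21, 21, Kim), (35, 10, 27, 21, Ivy), (35, 27, 14, 21, Eve), (35, 27, 21, 21, Kim), (35, 27, 27, 21, Ivy), (35, 31, 14, 21, Eve), (35, 31, 21, 21, Kim), (35, 31, 27, 21, Ivy)}
Projecting to qty, pid, cname: {(13, 18, Yan), (13, 33, Yan), (21, 10, Eve), (21, 10, Ivy), (21, 10, Kim), (21, 27, Eve), (21, 27, Ivy), (21, 27, Kim), (21, 31, Eve), (21, 31, Ivy), (21, 31, Kim)}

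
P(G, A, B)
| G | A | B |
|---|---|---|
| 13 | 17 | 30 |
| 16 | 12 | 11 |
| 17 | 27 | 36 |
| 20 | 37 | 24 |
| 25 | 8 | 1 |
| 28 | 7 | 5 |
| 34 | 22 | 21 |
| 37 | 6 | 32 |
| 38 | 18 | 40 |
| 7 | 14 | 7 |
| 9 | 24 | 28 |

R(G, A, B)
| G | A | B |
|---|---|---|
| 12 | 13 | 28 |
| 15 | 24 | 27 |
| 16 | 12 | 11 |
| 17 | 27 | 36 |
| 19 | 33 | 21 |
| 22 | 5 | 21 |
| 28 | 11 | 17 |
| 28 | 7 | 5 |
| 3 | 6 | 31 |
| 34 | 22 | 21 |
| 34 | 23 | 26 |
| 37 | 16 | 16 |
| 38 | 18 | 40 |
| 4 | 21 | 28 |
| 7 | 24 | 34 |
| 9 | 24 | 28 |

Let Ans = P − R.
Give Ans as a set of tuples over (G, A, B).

{(13, 17, 30), (20, 37, 24), (25, 8, 1), (37, 6, 32), (7, 14, 7)}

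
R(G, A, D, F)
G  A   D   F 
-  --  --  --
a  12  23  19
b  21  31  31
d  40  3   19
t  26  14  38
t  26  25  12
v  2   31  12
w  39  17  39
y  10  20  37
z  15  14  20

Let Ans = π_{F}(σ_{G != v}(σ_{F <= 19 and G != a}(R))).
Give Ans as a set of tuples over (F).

{12, 19}

Apply σ_{F <= 19 and G != a}; surviving tuples: {(d, 40, 3, 19), (t, 26, 25, 12), (v, 2, 31, 12)}
Apply σ_{G != v}; surviving tuples: {(d, 40, 3, 19), (t, 26, 25, 12)}
π_{F} gives {12, 19}.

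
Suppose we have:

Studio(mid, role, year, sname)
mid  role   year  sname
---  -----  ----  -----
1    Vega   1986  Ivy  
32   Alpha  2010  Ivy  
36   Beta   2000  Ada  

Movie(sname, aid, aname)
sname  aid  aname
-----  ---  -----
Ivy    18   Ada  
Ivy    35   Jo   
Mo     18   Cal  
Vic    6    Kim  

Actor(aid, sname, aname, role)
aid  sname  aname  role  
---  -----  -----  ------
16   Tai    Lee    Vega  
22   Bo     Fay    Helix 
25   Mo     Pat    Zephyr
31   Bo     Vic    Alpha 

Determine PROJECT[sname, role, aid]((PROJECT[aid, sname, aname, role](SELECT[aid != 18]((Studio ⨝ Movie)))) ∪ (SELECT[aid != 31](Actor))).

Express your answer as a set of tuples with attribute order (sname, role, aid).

{(Bo, Helix, 22), (Ivy, Alpha, 35), (Ivy, Vega, 35), (Mo, Zephyr, 25), (Tai, Vega, 16)}

Joining Studio and Movie on sname yields {(1, Vega, 1986, Ivy, 18, Ada), (1, Vega, 1986, Ivy, 35, Jo), (32, Alpha, 2010, Ivy, 18, Ada), (32, Alpha, 2010, Ivy, 35, Jo)}.
σ[aid != 18]: keep tuples satisfying aid != 18 → {(1, Vega, 1986, Ivy, 35, Jo), (32, Alpha, 2010, Ivy, 35, Jo)}
π_{aid, sname, aname, role} gives {(35, Ivy, Jo, Alpha), (35, Ivy, Jo, Vega)}.
σ[aid != 31]: keep tuples satisfying aid != 31 → {(16, Tai, Lee, Vega), (22, Bo, Fay, Helix), (25, Mo, Pat, Zephyr)}
Set union of the two operands is {(16, Tai, Lee, Vega), (22, Bo, Fay, Helix), (25, Mo, Pat, Zephyr), (35, Ivy, Jo, Alpha), (35, Ivy, Jo, Vega)}.
π_{sname, role, aid} gives {(Bo, Helix, 22), (Ivy, Alpha, 35), (Ivy, Vega, 35), (Mo, Zephyr, 25), (Tai, Vega, 16)}.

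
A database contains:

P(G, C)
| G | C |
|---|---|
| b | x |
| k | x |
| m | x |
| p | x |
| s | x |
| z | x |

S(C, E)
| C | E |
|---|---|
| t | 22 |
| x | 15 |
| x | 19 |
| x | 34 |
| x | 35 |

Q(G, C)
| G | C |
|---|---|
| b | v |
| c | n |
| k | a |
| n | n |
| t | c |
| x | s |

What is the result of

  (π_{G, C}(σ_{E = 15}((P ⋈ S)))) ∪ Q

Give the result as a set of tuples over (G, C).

{(b, v), (b, x), (c, n), (k, a), (k, x), (m, x), (n, n), (p, x), (s, x), (t, c), (x, s), (z, x)}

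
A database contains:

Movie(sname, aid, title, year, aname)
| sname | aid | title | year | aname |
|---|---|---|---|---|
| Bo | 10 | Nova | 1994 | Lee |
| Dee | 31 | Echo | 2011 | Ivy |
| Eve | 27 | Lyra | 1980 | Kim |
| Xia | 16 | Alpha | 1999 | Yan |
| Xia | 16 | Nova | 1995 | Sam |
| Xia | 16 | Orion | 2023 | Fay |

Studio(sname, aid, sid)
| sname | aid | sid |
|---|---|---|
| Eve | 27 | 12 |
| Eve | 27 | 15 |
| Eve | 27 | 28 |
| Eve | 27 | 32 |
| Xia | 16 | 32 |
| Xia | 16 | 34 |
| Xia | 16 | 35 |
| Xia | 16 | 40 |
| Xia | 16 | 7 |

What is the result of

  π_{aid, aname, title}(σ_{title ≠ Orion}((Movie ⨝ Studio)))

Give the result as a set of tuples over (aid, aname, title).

Joining Movie and Studio on sname, aid yields {(Eve, 27, Lyra, 1980, Kim, 12), (Eve, 27, Lyra, 1980, Kim, 15), (Eve, 27, Lyra, 1980, Kim, 28), (Eve, 27, Lyra, 1980, Kim, 32), (Xia, 16, Alpha, 1999, Yan, 32), (Xia, 16, Alpha, 1999, Yan, 34), (Xia, 16, Alpha, 1999, Yan, 35), (Xia, 16, Alpha, 1999, Yan, 40), (Xia, 16, Alpha, 1999, Yan, 7), (Xia, 16, Nova, 1995, Sam, 32), (Xia, 16, Nova, 1995, Sam, 34), (Xia, 16, Nova, 1995, Sam, 35), (Xia, 16, Nova, 1995, Sam, 40), (Xia, 16, Nova, 1995, Sam, 7), (Xia, 16, Orion, 2023, Fay, 32), (Xia, 16, Orion, 2023, Fay, 34), (Xia, 16, Orion, 2023, Fay, 35), (Xia, 16, Orion, 2023, Fay, 40), (Xia, 16, Orion, 2023, Fay, 7)}.
Selection title ≠ Orion: {(Eve, 27, Lyra, 1980, Kim, 12), (Eve, 27, Lyra, 1980, Kim, 15), (Eve, 27, Lyra, 1980, Kim, 28), (Eve, 27, Lyra, 1980, Kim, 32), (Xia, 16, Alpha, 1999, Yan, 32), (Xia, 16, Alpha, 1999, Yan, 34), (Xia, 16, Alpha, 1999, Yan, 35), (Xia, 16, Alpha, 1999, Yan, 40), (Xia, 16, Alpha, 1999, Yan, 7), (Xia, 16, Nova, 1995, Sam, 32), (Xia, 16, Nova, 1995, Sam, 34), (Xia, 16, Nova, 1995, Sam, 35), (Xia, 16, Nova, 1995, Sam, 40), (Xia, 16, Nova, 1995, Sam, 7)}
π[aid, aname, title]: project onto (aid, aname, title) (11 duplicate(s) eliminated) → {(16, Sam, Nova), (16, Yan, Alpha), (27, Kim, Lyra)}

{(16, Sam, Nova), (16, Yan, Alpha), (27, Kim, Lyra)}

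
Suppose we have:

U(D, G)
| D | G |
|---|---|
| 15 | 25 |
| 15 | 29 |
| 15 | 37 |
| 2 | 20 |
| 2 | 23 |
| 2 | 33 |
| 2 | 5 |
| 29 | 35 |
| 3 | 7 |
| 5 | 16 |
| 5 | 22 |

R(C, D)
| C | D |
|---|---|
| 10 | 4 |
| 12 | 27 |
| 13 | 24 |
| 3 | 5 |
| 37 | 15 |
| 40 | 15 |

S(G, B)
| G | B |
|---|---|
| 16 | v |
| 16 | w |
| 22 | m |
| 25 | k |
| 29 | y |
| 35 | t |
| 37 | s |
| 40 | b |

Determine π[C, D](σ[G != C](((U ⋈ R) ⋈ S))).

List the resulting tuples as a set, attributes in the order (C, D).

Natural join on D: {(15, 25, 37), (15, 25, 40), (15, 29, 37), (15, 29, 40), (15, 37, 37), (15, 37, 40), (5, 16, 3), (5, 22, 3)}
Natural join on G: {(15, 25, 37, k), (15, 25, 40, k), (15, 29, 37, y), (15, 29, 40, y), (15, 37, 37, s), (15, 37, 40, s), (5, 16, 3, v), (5, 16, 3, w), (5, 22, 3, m)}
Filtering on G != C leaves {(15, 25, 37, k), (15, 25, 40, k), (15, 29, 37, y), (15, 29, 40, y), (15, 37, 40, s), (5, 16, 3, v), (5, 16, 3, w), (5, 22, 3, m)}.
Projecting to C, D (5 duplicate(s) eliminated): {(3, 5), (37, 15), (40, 15)}

{(3, 5), (37, 15), (40, 15)}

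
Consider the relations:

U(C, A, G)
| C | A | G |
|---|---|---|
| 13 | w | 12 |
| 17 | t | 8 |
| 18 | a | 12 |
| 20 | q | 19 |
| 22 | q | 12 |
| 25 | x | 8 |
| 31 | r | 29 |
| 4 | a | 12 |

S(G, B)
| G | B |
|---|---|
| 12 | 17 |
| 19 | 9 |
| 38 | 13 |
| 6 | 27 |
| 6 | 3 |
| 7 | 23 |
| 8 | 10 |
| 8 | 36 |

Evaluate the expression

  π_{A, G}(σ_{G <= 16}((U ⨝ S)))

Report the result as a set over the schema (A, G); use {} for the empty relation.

{(a, 12), (q, 12), (t, 8), (w, 12), (x, 8)}

Joining U and S on G yields {(13, w, 12, 17), (17, t, 8, 10), (17, t, 8, 36), (18, a, 12, 17), (20, q, 19, 9), (22, q, 12, 17), (25, x, 8, 10), (25, x, 8, 36), (4, a, 12, 17)}.
Selection G <= 16: {(13, w, 12, 17), (17, t, 8, 10), (17, t, 8, 36), (18, a, 12, 17), (22, q, 12, 17), (25, x, 8, 10), (25, x, 8, 36), (4, a, 12, 17)}
π[A, G]: project onto (A, G) (3 duplicate(s) eliminated) → {(a, 12), (q, 12), (t, 8), (w, 12), (x, 8)}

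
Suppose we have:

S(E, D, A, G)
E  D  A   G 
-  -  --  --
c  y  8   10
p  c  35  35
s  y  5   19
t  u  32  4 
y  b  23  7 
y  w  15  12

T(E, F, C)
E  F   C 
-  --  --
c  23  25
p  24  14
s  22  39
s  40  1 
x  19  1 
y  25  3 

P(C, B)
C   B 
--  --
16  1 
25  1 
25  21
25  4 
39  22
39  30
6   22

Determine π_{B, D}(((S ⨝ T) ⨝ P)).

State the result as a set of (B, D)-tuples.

{(1, y), (21, y), (22, y), (30, y), (4, y)}

Natural join on E: {(c, y, 8, 10, 23, 25), (p, c, 35, 35, 24, 14), (s, y, 5, 19, 22, 39), (s, y, 5, 19, 40, 1), (y, b, 23, 7, 25, 3), (y, w, 15, 12, 25, 3)}
Natural join on C: {(c, y, 8, 10, 23, 25, 1), (c, y, 8, 10, 23, 25, 21), (c, y, 8, 10, 23, 25, 4), (s, y, 5, 19, 22, 39, 22), (s, y, 5, 19, 22, 39, 30)}
Keep only column(s) B, D: {(1, y), (21, y), (22, y), (30, y), (4, y)}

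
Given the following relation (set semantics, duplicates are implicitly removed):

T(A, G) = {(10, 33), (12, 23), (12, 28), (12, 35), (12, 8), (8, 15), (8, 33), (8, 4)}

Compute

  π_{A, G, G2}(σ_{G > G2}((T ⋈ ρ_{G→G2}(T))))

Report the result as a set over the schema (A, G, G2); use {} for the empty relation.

ρ[G→G2]: schema becomes (A, G2); tuples unchanged.
T ⋈ ρ_{G→G2}(T) (natural join on A): {(10, 33, 33), (12, 23, 23), (12, 23, 28), (12, 23, 35), (12, 23, 8), (12, 28, 23), (12, 28, 28), (12, 28, 35), (12, 28, 8), (12, 35, 23), (12, 35, 28), (12, 35, 35), (12, 35, 8), (12, 8, 23), (12, 8, 28), (12, 8, 35), (12, 8, 8), (8, 15, 15), (8, 15, 33), (8, 15, 4), (8, 33, 15), (8, 33, 33), (8, 33, 4), (8, 4, 15), (8, 4, 33), (8, 4, 4)}
Selection G > G2: {(12, 23, 8), (12, 28, 23), (12, 28, 8), (12, 35, 23), (12, 35, 28), (12, 35, 8), (8, 15, 4), (8, 33, 15), (8, 33, 4)}
Keep only column(s) A, G, G2: {(12, 23, 8), (12, 28, 23), (12, 28, 8), (12, 35, 23), (12, 35, 28), (12, 35, 8), (8, 15, 4), (8, 33, 15), (8, 33, 4)}

{(12, 23, 8), (12, 28, 23), (12, 28, 8), (12, 35, 23), (12, 35, 28), (12, 35, 8), (8, 15, 4), (8, 33, 15), (8, 33, 4)}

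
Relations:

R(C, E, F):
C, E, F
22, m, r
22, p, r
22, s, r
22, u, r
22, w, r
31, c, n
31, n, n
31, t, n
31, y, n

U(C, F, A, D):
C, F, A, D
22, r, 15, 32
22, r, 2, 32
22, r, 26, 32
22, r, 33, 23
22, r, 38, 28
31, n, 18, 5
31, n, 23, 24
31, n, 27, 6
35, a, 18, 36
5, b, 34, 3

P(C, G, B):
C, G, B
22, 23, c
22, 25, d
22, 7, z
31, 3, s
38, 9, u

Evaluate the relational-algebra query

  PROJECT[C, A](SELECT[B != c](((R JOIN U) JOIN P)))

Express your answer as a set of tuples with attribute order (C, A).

{(22, 15), (22, 2), (22, 26), (22, 33), (22, 38), (31, 18), (31, 23), (31, 27)}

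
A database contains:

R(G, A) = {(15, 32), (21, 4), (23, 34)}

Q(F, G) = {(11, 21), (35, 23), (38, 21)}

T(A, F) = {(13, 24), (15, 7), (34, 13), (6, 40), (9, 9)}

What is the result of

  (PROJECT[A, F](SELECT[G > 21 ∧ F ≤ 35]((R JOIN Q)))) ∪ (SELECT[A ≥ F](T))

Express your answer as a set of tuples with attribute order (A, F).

{(15, 7), (34, 13), (34, 35), (9, 9)}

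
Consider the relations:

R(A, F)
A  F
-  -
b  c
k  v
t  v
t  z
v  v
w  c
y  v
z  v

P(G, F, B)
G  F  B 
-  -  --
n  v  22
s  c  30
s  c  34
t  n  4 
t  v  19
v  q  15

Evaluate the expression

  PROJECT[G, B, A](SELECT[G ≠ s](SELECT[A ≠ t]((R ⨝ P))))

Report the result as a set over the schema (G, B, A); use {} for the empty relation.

{(n, 22, k), (n, 22, v), (n, 22, y), (n, 22, z), (t, 19, k), (t, 19, v), (t, 19, y), (t, 19, z)}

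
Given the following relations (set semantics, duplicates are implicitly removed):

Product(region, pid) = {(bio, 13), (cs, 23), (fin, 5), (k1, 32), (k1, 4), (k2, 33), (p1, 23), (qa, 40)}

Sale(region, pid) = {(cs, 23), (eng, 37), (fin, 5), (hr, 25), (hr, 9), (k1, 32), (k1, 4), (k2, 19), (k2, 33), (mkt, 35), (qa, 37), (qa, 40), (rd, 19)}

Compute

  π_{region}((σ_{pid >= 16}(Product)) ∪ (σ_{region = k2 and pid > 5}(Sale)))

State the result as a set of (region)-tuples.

{cs, k1, k2, p1, qa}

Selection pid >= 16: {(cs, 23), (k1, 32), (k2, 33), (p1, 23), (qa, 40)}
Selection region = k2 and pid > 5: {(k2, 19), (k2, 33)}
Union: {(cs, 23), (k1, 32), (k2, 33), (p1, 23), (qa, 40)} with {(k2, 19), (k2, 33)} → {(cs, 23), (k1, 32), (k2, 19), (k2, 33), (p1, 23), (qa, 40)}
Keep only column(s) region (1 duplicate(s) eliminated): {cs, k1, k2, p1, qa}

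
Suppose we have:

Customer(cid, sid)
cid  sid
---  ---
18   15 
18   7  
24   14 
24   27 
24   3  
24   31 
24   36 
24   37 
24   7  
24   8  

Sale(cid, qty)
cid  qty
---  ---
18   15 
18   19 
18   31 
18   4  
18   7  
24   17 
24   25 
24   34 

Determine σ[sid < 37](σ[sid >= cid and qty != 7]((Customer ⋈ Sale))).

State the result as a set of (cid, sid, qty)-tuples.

{(24, 27, 17), (24, 27, 25), (24, 27, 34), (24, 31, 17), (24, 31, 25), (24, 31, 34), (24, 36, 17), (24, 36, 25), (24, 36, 34)}

Natural join on cid: {(18, 15, 15), (18, 15, 19), (18, 15, 31), (18, 15, 4), (18, 15, 7), (18, 7, 15), (18, 7, 19), (18, 7, 31), (18, 7, 4), (18, 7, 7), (24, 14, 17), (24, 14, 25), (24, 14, 34), (24, 27, 17), (24, 27, 25), (24, 27, 34), (24, 3, 17), (24, 3, 25), (24, 3, 34), (24, 31, 17), (24, 31, 25), (24, 31, 34), (24, 36, 17), (24, 36, 25), (24, 36, 34), (24, 37, 17), (24, 37, 25), (24, 37, 34), (24, 7, 17), (24, 7, 25), (24, 7, 34), (24, 8, 17), (24, 8, 25), (24, 8, 34)}
σ[sid >= cid and qty != 7]: keep tuples satisfying sid >= cid and qty != 7 → {(24, 27, 17), (24, 27, 25), (24, 27, 34), (24, 31, 17), (24, 31, 25), (24, 31, 34), (24, 36, 17), (24, 36, 25), (24, 36, 34), (24, 37, 17), (24, 37, 25), (24, 37, 34)}
σ[sid < 37]: keep tuples satisfying sid < 37 → {(24, 27, 17), (24, 27, 25), (24, 27, 34), (24, 31, 17), (24, 31, 25), (24, 31, 34), (24, 36, 17), (24, 36, 25), (24, 36, 34)}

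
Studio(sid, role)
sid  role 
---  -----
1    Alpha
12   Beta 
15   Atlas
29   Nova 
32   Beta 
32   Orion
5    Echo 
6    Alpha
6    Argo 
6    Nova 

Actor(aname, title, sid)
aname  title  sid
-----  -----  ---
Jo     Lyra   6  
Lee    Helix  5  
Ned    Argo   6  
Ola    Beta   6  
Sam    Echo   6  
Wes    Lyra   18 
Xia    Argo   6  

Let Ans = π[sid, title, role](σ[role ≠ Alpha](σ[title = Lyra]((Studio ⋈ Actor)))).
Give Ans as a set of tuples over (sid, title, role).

Joining Studio and Actor on sid yields {(5, Echo, Lee, Helix), (6, Alpha, Jo, Lyra), (6, Alpha, Ned, Argo), (6, Alpha, Ola, Beta), (6, Alpha, Sam, Echo), (6, Alpha, Xia, Argo), (6, Argo, Jo, Lyra), (6, Argo, Ned, Argo), (6, Argo, Ola, Beta), (6, Argo, Sam, Echo), (6, Argo, Xia, Argo), (6, Nova, Jo, Lyra), (6, Nova, Ned, Argo), (6, Nova, Ola, Beta), (6, Nova, Sam, Echo), (6, Nova, Xia, Argo)}.
Selection title = Lyra: {(6, Alpha, Jo, Lyra), (6, Argo, Jo, Lyra), (6, Nova, Jo, Lyra)}
Selection role ≠ Alpha: {(6, Argo, Jo, Lyra), (6, Nova, Jo, Lyra)}
Keep only column(s) sid, title, role: {(6, Lyra, Argo), (6, Lyra, Nova)}

{(6, Lyra, Argo), (6, Lyra, Nova)}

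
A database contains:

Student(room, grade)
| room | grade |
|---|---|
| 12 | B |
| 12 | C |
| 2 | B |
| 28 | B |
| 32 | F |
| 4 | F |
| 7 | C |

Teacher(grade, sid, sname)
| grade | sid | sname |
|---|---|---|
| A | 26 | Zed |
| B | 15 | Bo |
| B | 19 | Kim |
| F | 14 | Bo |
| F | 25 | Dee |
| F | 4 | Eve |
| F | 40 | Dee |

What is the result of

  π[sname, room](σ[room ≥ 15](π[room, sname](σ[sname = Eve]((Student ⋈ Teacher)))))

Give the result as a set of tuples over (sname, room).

Joining Student and Teacher on grade yields {(12, B, 15, Bo), (12, B, 19, Kim), (2, B, 15, Bo), (2, B, 19, Kim), (28, B, 15, Bo), (28, B, 19, Kim), (32, F, 14, Bo), (32, F, 25, Dee), (32, F, 4, Eve), (32, F, 40, Dee), (4, F, 14, Bo), (4, F, 25, Dee), (4, F, 4, Eve), (4, F, 40, Dee)}.
Apply σ_{sname = Eve}; surviving tuples: {(32, F, 4, Eve), (4, F, 4, Eve)}
Projecting to room, sname: {(32, Eve), (4, Eve)}
Apply σ_{room ≥ 15}; surviving tuples: {(32, Eve)}
Projecting to sname, room: {(Eve, 32)}

{(Eve, 32)}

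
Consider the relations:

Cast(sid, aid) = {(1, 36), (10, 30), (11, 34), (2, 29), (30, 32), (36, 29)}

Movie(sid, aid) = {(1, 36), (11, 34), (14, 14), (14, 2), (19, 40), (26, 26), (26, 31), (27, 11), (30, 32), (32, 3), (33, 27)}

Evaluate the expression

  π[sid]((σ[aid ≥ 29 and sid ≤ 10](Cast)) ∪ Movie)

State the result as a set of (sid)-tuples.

σ[aid ≥ 29 and sid ≤ 10]: keep tuples satisfying aid ≥ 29 and sid ≤ 10 → {(1, 36), (10, 30), (2, 29)}
Taking the union: {(1, 36), (10, 30), (11, 34), (14, 14), (14, 2), (19, 40), (2, 29), (26, 26), (26, 31), (27, 11), (30, 32), (32, 3), (33, 27)}
π[sid]: project onto (sid) (2 duplicate(s) eliminated) → {1, 10, 11, 14, 19, 2, 26, 27, 30, 32, 33}

{1, 10, 11, 14, 19, 2, 26, 27, 30, 32, 33}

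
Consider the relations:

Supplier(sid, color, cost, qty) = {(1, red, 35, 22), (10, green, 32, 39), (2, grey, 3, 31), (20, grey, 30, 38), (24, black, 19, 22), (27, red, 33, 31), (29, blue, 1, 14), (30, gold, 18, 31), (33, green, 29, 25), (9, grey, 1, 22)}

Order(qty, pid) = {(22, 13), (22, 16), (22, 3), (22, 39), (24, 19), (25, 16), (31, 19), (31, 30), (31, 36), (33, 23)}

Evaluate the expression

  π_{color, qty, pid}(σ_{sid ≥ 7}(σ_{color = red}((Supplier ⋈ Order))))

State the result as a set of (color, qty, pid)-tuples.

Natural join on qty: {(1, red, 35, 22, 13), (1, red, 35, 22, 16), (1, red, 35, 22, 3), (1, red, 35, 22, 39), (2, grey, 3, 31, 19), (2, grey, 3, 31, 30), (2, grey, 3, 31, 36), (24, black, 19, 22, 13), (24, black, 19, 22, 16), (24, black, 19, 22, 3), (24, black, 19, 22, 39), (27, red, 33, 31, 19), (27, red, 33, 31, 30), (27, red, 33, 31, 36), (30, gold, 18, 31, 19), (30, gold, 18, 31, 30), (30, gold, 18, 31, 36), (33, green, 29, 25, 16), (9, grey, 1, 22, 13), (9, grey, 1, 22, 16), (9, grey, 1, 22, 3), (9, grey, 1, 22, 39)}
Selection color = red: {(1, red, 35, 22, 13), (1, red, 35, 22, 16), (1, red, 35, 22, 3), (1, red, 35, 22, 39), (27, red, 33, 31, 19), (27, red, 33, 31, 30), (27, red, 33, 31, 36)}
Selection sid ≥ 7: {(27, red, 33, 31, 19), (27, red, 33, 31, 30), (27, red, 33, 31, 36)}
π_{color, qty, pid} gives {(red, 31, 19), (red, 31, 30), (red, 31, 36)}.

{(red, 31, 19), (red, 31, 30), (red, 31, 36)}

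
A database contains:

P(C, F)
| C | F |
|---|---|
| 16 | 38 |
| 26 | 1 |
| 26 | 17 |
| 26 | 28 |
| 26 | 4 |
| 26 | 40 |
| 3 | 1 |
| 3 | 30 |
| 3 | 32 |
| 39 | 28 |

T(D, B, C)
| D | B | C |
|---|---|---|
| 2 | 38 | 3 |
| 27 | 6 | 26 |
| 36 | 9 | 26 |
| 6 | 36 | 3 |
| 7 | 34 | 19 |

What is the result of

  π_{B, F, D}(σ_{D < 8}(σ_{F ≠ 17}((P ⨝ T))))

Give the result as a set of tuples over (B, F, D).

{(36, 1, 6), (36, 30, 6), (36, 32, 6), (38, 1, 2), (38, 30, 2), (38, 32, 2)}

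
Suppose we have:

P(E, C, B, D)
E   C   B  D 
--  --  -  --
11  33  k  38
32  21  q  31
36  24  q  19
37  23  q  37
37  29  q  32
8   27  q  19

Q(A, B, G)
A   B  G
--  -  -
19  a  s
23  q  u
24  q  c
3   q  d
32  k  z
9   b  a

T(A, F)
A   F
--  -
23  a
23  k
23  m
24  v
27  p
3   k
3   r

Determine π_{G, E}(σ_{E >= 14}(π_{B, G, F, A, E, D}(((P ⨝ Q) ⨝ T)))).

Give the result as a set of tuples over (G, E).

{(c, 32), (c, 36), (c, 37), (d, 32), (d, 36), (d, 37), (u, 32), (u, 36), (u, 37)}

P ⋈ Q (natural join on B): {(11, 33, k, 38, 32, z), (32, 21, q, 31, 23, u), (32, 21, q, 31, 24, c), (32, 21, q, 31, 3, d), (36, 24, q, 19, 23, u), (36, 24, q, 19, 24, c), (36, 24, q, 19, 3, d), (37, 23, q, 37, 23, u), (37, 23, q, 37, 24, c), (37, 23, q, 37, 3, d), (37, 29, q, 32, 23, u), (37, 29, q, 32, 24, c), (37, 29, q, 32, 3, d), (8, 27, q, 19, 23, u), (8, 27, q, 19, 24, c), (8, 27, q, 19, 3, d)}
(P ⨝ Q) ⋈ T (natural join on A): {(32, 21, q, 31, 23, u, a), (32, 21, q, 31, 23, u, k), (32, 21, q, 31, 23, u, m), (32, 21, q, 31, 24, c, v), (32, 21, q, 31, 3, d, k), (32, 21, q, 31, 3, d, r), (36, 24, q, 19, 23, u, a), (36, 24, q, 19, 23, u, k), (36, 24, q, 19, 23, u, m), (36, 24, q, 19, 24, c, v), (36, 24, q, 19, 3, d, k), (36, 24, q, 19, 3, d, r), (37, 23, q, 37, 23, u, a), (37, 23, q, 37, 23, u, k), (37, 23, q, 37, 23, u, m), (37, 23, q, 37, 24, c, v), (37, 23, q, 37, 3, d, k), (37, 23, q, 37, 3, d, r), (37, 29, q, 32, 23, u, a), (37, 29, q, 32, 23, u, k), (37, 29, q, 32, 23, u, m), (37, 29, q, 32, 24, c, v), (37, 29, q, 32, 3, d, k), (37, 29, q, 32, 3, d, r), (8, 27, q, 19, 23, u, a), (8, 27, q, 19, 23, u, k), (8, 27, q, 19, 23, u, m), (8, 27, q, 19, 24, c, v), (8, 27, q, 19, 3, d, k), (8, 27, q, 19, 3, d, r)}
π_{B, G, F, A, E, D} gives {(q, c, v, 24, 32, 31), (q, c, v, 24, 36, 19), (q, c, v, 24, 37, 32), (q, c, v, 24, 37, 37), (q, c, v, 24, 8, 19), (q, d, k, 3, 32, 31), (q, d, k, 3, 36, 19), (q, d, k, 3, 37, 32), (q, d, k, 3, 37, 37), (q, d, k, 3, 8, 19), (q, d, r, 3, 32, 31), (q, d, r, 3, 36, 19), (q, d, r, 3, 37, 32), (q, d, r, 3, 37, 37), (q, d, r, 3, 8, 19), (q, u, a, 23, 32, 31), (q, u, a, 23, 36, 19), (q, u, a, 23, 37, 32), (q, u, a, 23, 37, 37), (q, u, a, 23, 8, 19), (q, u, k, 23, 32, 31), (q, u, k, 23, 36, 19), (q, u, k, 23, 37, 32), (q, u, k, 23, 37, 37), (q, u, k, 23, 8, 19), (q, u, m, 23, 32, 31), (q, u, m, 23, 36, 19), (q, u, m, 23, 37, 32), (q, u, m, 23, 37, 37), (q, u, m, 23, 8, 19)}.
σ[E >= 14]: keep tuples satisfying E >= 14 → {(q, c, v, 24, 32, 31), (q, c, v, 24, 36, 19), (q, c, v, 24, 37, 32), (q, c, v, 24, 37, 37), (q, d, k, 3, 32, 31), (q, d, k, 3, 36, 19), (q, d, k, 3, 37, 32), (q, d, k, 3, 37, 37), (q, d, r, 3, 32, 31), (q, d, r, 3, 36, 19), (q, d, r, 3, 37, 32), (q, d, r, 3, 37, 37), (q, u, a, 23, 32, 31), (q, u, a, 23, 36, 19), (q, u, a, 23, 37, 32), (q, u, a, 23, 37, 37), (q, u, k, 23, 32, 31), (q, u, k, 23, 36, 19), (q, u, k, 23, 37, 32), (q, u, k, 23, 37, 37), (q, u, m, 23, 32, 31), (q, u, m, 23, 36, 19), (q, u, m, 23, 37, 32), (q, u, m, 23, 37, 37)}
π_{G, E} gives {(c, 32), (c, 36), (c, 37), (d, 32), (d, 36), (d, 37), (u, 32), (u, 36), (u, 37)} (15 duplicate(s) eliminated).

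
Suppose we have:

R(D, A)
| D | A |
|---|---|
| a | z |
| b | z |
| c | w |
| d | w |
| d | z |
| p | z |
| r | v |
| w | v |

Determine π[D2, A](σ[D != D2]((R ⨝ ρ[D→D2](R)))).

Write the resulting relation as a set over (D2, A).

{(a, z), (b, z), (c, w), (d, w), (d, z), (p, z), (r, v), (w, v)}

ρ[D→D2]: schema becomes (D2, A); tuples unchanged.
Joining R and ρ[D→D2](R) on A yields {(a, z, a), (a, z, b), (a, z, d), (a, z, p), (b, z, a), (b, z, b), (b, z, d), (b, z, p), (c, w, c), (c, w, d), (d, w, c), (d, w, d), (d, z, a), (d, z, b), (d, z, d), (d, z, p), (p, z, a), (p, z, b), (p, z, d), (p, z, p), (r, v, r), (r, v, w), (w, v, r), (w, v, w)}.
Selection D != D2: {(a, z, b), (a, z, d), (a, z, p), (b, z, a), (b, z, d), (b, z, p), (c, w, d), (d, w, c), (d, z, a), (d, z, b), (d, z, p), (p, z, a), (p, z, b), (p, z, d), (r, v, w), (w, v, r)}
Keep only column(s) D2, A (8 duplicate(s) eliminated): {(a, z), (b, z), (c, w), (d, w), (d, z), (p, z), (r, v), (w, v)}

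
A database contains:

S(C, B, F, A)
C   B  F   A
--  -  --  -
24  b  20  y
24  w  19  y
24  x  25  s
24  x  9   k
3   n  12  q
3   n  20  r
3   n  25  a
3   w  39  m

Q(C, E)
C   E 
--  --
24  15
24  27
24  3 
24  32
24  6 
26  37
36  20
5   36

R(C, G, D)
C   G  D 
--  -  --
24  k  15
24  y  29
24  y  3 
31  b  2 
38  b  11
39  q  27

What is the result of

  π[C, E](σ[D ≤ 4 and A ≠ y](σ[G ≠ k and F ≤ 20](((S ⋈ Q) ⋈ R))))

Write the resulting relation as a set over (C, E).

{(24, 15), (24, 27), (24, 3), (24, 32), (24, 6)}

Natural join on C: {(24, b, 20, y, 15), (24, b, 20, y, 27), (24, b, 20, y, 3), (24, b, 20, y, 32), (24, b, 20, y, 6), (24, w, 19, y, 15), (24, w, 19, y, 27), (24, w, 19, y, 3), (24, w, 19, y, 32), (24, w, 19, y, 6), (24, x, 25, s, 15), (24, x, 25, s, 27), (24, x, 25, s, 3), (24, x, 25, s, 32), (24, x, 25, s, 6), (24, x, 9, k, 15), (24, x, 9, k, 27), (24, x, 9, k, 3), (24, x, 9, k, 32), (24, x, 9, k, 6)}
Natural join on C: {(24, b, 20, y, 15, k, 15), (24, b, 20, y, 15, y, 29), (24, b, 20, y, 15, y, 3), (24, b, 20, y, 27, k, 15), (24, b, 20, y, 27, y, 29), (24, b, 20, y, 27, y, 3), (24, b, 20, y, 3, k, 15), (24, b, 20, y, 3, y, 29), (24, b, 20, y, 3, y, 3), (24, b, 20, y, 32, k, 15), (24, b, 20, y, 32, y, 29), (24, b, 20, y, 32, y, 3), (24, b, 20, y, 6, k, 15), (24, b, 20, y, 6, y, 29), (24, b, 20, y, 6, y, 3), (24, w, 19, y, 15, k, 15), (24, w, 19, y, 15, y, 29), (24, w, 19, y, 15, y, 3), (24, w, 19, y, 27, k, 15), (24, w, 19, y, 27, y, 29), (24, w, 19, y, 27, y, 3), (24, w, 19, y, 3, k, 15), (24, w, 19, y, 3, y, 29), (24, w, 19, y, 3, y, 3), (24, w, 19, y, 32, k, 15), (24, w, 19, y, 32, y, 29), (24, w, 19, y, 32, y, 3), (24, w, 19, y, 6, k, 15), (24, w, 19, y, 6, y, 29), (24, w, 19, y, 6, y, 3), (24, x, 25, s, 15, k, 15), (24, x, 25, s, 15, y, 29), (24, x, 25, s, 15, y, 3), (24, x, 25, s, 27, k, 15), (24, x, 25, s, 27, y, 29), (24, x, 25, s, 27, y, 3), (24, x, 25, s, 3, k, 15), (24, x, 25, s, 3, y, 29), (24, x, 25, s, 3, y, 3), (24, x, 25, s, 32, k, 15), (24, x, 25, s, 32, y, 29), (24, x, 25, s, 32, y, 3), (24, x, 25, s, 6, k, 15), (24, x, 25, s, 6, y, 29), (24, x, 25, s, 6, y, 3), (24, x, 9, k, 15, k, 15), (24, x, 9, k, 15, y, 29), (24, x, 9, k, 15, y, 3), (24, x, 9, k, 27, k, 15), (24, x, 9, k, 27, y, 29), (24, x, 9, k, 27, y, 3), (24, x, 9, k, 3, k, 15), (24, x, 9, k, 3, y, 29), (24, x, 9, k, 3, y, 3), (24, x, 9, k, 32, k, 15), (24, x, 9, k, 32, y, 29), (24, x, 9, k, 32, y, 3), (24, x, 9, k, 6, k, 15), (24, x, 9, k, 6, y, 29), (24, x, 9, k, 6, y, 3)}
σ[G ≠ k and F ≤ 20]: keep tuples satisfying G ≠ k and F ≤ 20 → {(24, b, 20, y, 15, y, 29), (24, b, 20, y, 15, y, 3), (24, b, 20, y, 27, y, 29), (24, b, 20, y, 27, y, 3), (24, b, 20, y, 3, y, 29), (24, b, 20, y, 3, y, 3), (24, b, 20, y, 32, y, 29), (24, b, 20, y, 32, y, 3), (24, b, 20, y, 6, y, 29), (24, b, 20, y, 6, y, 3), (24, w, 19, y, 15, y, 29), (24, w, 19, y, 15, y, 3), (24, w, 19, y, 27, y, 29), (24, w, 19, y, 27, y, 3), (24, w, 19, y, 3, y, 29), (24, w, 19, y, 3, y, 3), (24, w, 19, y, 32, y, 29), (24, w, 19, y, 32, y, 3), (24, w, 19, y, 6, y, 29), (24, w, 19, y, 6, y, 3), (24, x, 9, k, 15, y, 29), (24, x, 9, k, 15, y, 3), (24, x, 9, k, 27, y, 29), (24, x, 9, k, 27, y, 3), (24, x, 9, k, 3, y, 29), (24, x, 9, k, 3, y, 3), (24, x, 9, k, 32, y, 29), (24, x, 9, k, 32, y, 3), (24, x, 9, k, 6, y, 29), (24, x, 9, k, 6, y, 3)}
σ[D ≤ 4 and A ≠ y]: keep tuples satisfying D ≤ 4 and A ≠ y → {(24, x, 9, k, 15, y, 3), (24, x, 9, k, 27, y, 3), (24, x, 9, k, 3, y, 3), (24, x, 9, k, 32, y, 3), (24, x, 9, k, 6, y, 3)}
π[C, E]: project onto (C, E) → {(24, 15), (24, 27), (24, 3), (24, 32), (24, 6)}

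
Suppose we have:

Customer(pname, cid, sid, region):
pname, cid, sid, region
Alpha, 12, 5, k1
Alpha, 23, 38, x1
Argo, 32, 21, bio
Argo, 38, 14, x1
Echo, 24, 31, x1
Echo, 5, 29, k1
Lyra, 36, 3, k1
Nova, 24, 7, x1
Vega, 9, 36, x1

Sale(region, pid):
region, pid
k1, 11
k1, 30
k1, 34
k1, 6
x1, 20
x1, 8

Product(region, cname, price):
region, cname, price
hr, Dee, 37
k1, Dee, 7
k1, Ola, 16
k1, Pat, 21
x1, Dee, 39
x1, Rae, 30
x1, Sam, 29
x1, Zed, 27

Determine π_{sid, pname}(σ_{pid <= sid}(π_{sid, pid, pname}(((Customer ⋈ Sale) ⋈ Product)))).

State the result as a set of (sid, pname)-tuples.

{(14, Argo), (29, Echo), (31, Echo), (36, Vega), (38, Alpha)}

Natural join on region: {(Alpha, 12, 5, k1, 11), (Alpha, 12, 5, k1, 30), (Alpha, 12, 5, k1, 34), (Alpha, 12, 5, k1, 6), (Alpha, 23, 38, x1, 20), (Alpha, 23, 38, x1, 8), (Argo, 38, 14, x1, 20), (Argo, 38, 14, x1, 8), (Echo, 24, 31, x1, 20), (Echo, 24, 31, x1, 8), (Echo, 5, 29, k1, 11), (Echo, 5, 29, k1, 30), (Echo, 5, 29, k1, 34), (Echo, 5, 29, k1, 6), (Lyra, 36, 3, k1, 11), (Lyra, 36, 3, k1, 30), (Lyra, 36, 3, k1, 34), (Lyra, 36, 3, k1, 6), (Nova, 24, 7, x1, 20), (Nova, 24, 7, x1, 8), (Vega, 9, 36, x1, 20), (Vega, 9, 36, x1, 8)}
Natural join on region: {(Alpha, 12, 5, k1, 11, Dee, 7), (Alpha, 12, 5, k1, 11, Ola, 16), (Alpha, 12, 5, k1, 11, Pat, 21), (Alpha, 12, 5, k1, 30, Dee, 7), (Alpha, 12, 5, k1, 30, Ola, 16), (Alpha, 12, 5, k1, 30, Pat, 21), (Alpha, 12, 5, k1, 34, Dee, 7), (Alpha, 12, 5, k1, 34, Ola, 16), (Alpha, 12, 5, k1, 34, Pat, 21), (Alpha, 12, 5, k1, 6, Dee, 7), (Alpha, 12, 5, k1, 6, Ola, 16), (Alpha, 12, 5, k1, 6, Pat, 21), (Alpha, 23, 38, x1, 20, Dee, 39), (Alpha, 23, 38, x1, 20, Rae, 30), (Alpha, 23, 38, x1, 20, Sam, 29), (Alpha, 23, 38, x1, 20, Zed, 27), (Alpha, 23, 38, x1, 8, Dee, 39), (Alpha, 23, 38, x1, 8, Rae, 30), (Alpha, 23, 38, x1, 8, Sam, 29), (Alpha, 23, 38, x1, 8, Zed, 27), (Argo, 38, 14, x1, 20, Dee, 39), (Argo, 38, 14, x1, 20, Rae, 30), (Argo, 38, 14, x1, 20, Sam, 29), (Argo, 38, 14, x1, 20, Zed, 27), (Argo, 38, 14, x1, 8, Dee, 39), (Argo, 38, 14, x1, 8, Rae, 30), (Argo, 38, 14, x1, 8, Sam, 29), (Argo, 38, 14, x1, 8, Zed, 27), (Echo, 24, 31, x1, 20, Dee, 39), (Echo, 24, 31, x1, 20, Rae, 30), (Echo, 24, 31, x1, 20, Sam, 29), (Echo, 24, 31, x1, 20, Zed, 27), (Echo, 24, 31, x1, 8, Dee, 39), (Echo, 24, 31, x1, 8, Rae, 30), (Echo, 24, 31, x1, 8, Sam, 29), (Echo, 24, 31, x1, 8, Zed, 27), (Echo, 5, 29, k1, 11, Dee, 7), (Echo, 5, 29, k1, 11, Ola, 16), (Echo, 5, 29, k1, 11, Pat, 21), (Echo, 5, 29, k1, 30, Dee, 7), (Echo, 5, 29, k1, 30, Ola, 16), (Echo, 5, 29, k1, 30, Pat, 21), (Echo, 5, 29, k1, 34, Dee, 7), (Echo, 5, 29, k1, 34, Ola, 16), (Echo, 5, 29, k1, 34, Pat, 21), (Echo, 5, 29, k1, 6, Dee, 7), (Echo, 5, 29, k1, 6, Ola, 16), (Echo, 5, 29, k1, 6, Pat, 21), (Lyra, 36, 3, k1, 11, Dee, 7), (Lyra, 36, 3, k1, 11, Ola, 16), (Lyra, 36, 3, k1, 11, Pat, 21), (Lyra, 36, 3, k1, 30, Dee, 7), (Lyra, 36, 3, k1, 30, Ola, 16), (Lyra, 36, 3, k1, 30, Pat, 21), (Lyra, 36, 3, k1, 34, Dee, 7), (Lyra, 36, 3, k1, 34, Ola, 16), (Lyra, 36, 3, k1, 34, Pat, 21), (Lyra, 36, 3, k1, 6, Dee, 7), (Lyra, 36, 3, k1, 6, Ola, 16), (Lyra, 36, 3, k1, 6, Pat, 21), (Nova, 24, 7, x1, 20, Dee, 39), (Nova, 24, 7, x1, 20, Rae, 30), (Nova, 24, 7, x1, 20, Sam, 29), (Nova, 24, 7, x1, 20, Zed, 27), (Nova, 24, 7, x1, 8, Dee, 39), (Nova, 24, 7, x1, 8, Rae, 30), (Nova, 24, 7, x1, 8, Sam, 29), (Nova, 24, 7, x1, 8, Zed, 27), (Vega, 9, 36, x1, 20, Dee, 39), (Vega, 9, 36, x1, 20, Rae, 30), (Vega, 9, 36, x1, 20, Sam, 29), (Vega, 9, 36, x1, 20, Zed, 27), (Vega, 9, 36, x1, 8, Dee, 39), (Vega, 9, 36, x1, 8, Rae, 30), (Vega, 9, 36, x1, 8, Sam, 29), (Vega, 9, 36, x1, 8, Zed, 27)}
π_{sid, pid, pname} gives {(14, 20, Argo), (14, 8, Argo), (29, 11, Echo), (29, 30, Echo), (29, 34, Echo), (29, 6, Echo), (3, 11, Lyra), (3, 30, Lyra), (3, 34, Lyra), (3, 6, Lyra), (31, 20, Echo), (31, 8, Echo), (36, 20, Vega), (36, 8, Vega), (38, 20, Alpha), (38, 8, Alpha), (5, 11, Alpha), (5, 30, Alpha), (5, 34, Alpha), (5, 6, Alpha), (7, 20, Nova), (7, 8, Nova)} (54 duplicate(s) eliminated).
Selection pid <= sid: {(14, 8, Argo), (29, 11, Echo), (29, 6, Echo), (31, 20, Echo), (31, 8, Echo), (36, 20, Vega), (36, 8, Vega), (38, 20, Alpha), (38, 8, Alpha)}
π_{sid, pname} gives {(14, Argo), (29, Echo), (31, Echo), (36, Vega), (38, Alpha)} (4 duplicate(s) eliminated).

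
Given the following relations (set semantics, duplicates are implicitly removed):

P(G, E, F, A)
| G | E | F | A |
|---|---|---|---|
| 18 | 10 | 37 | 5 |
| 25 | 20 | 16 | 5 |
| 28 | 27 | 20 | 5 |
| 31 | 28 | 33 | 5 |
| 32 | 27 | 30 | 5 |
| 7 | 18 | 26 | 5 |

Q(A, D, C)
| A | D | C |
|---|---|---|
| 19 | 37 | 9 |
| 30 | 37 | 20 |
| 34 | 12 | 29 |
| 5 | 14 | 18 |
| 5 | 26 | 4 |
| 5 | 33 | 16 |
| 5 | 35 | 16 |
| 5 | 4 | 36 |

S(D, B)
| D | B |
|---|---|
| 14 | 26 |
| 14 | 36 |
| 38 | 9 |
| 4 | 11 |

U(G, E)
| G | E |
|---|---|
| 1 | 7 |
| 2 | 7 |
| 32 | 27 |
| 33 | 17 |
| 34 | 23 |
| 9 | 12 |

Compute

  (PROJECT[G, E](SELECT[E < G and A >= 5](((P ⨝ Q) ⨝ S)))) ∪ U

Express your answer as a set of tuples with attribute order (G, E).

{(1, 7), (18, 10), (2, 7), (25, 20), (28, 27), (31, 28), (32, 27), (33, 17), (34, 23), (9, 12)}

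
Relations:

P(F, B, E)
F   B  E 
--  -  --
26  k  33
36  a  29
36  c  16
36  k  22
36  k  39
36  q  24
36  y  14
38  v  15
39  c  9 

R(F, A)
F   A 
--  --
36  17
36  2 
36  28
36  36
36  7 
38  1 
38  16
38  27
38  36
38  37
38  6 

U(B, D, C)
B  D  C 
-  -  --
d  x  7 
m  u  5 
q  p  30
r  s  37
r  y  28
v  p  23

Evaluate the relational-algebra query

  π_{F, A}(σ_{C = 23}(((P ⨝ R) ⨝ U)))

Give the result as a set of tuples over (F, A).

Joining P and R on F yields {(36, a, 29, 17), (36, a, 29, 2), (36, a, 29, 28), (36, a, 29, 36), (36, a, 29, 7), (36, c, 16, 17), (36, c, 16, 2), (36, c, 16, 28), (36, c, 16, 36), (36, c, 16, 7), (36, k, 22, 17), (36, k, 22, 2), (36, k, 22, 28), (36, k, 22, 36), (36, k, 22, 7), (36, k, 39, 17), (36, k, 39, 2), (36, k, 39, 28), (36, k, 39, 36), (36, k, 39, 7), (36, q, 24, 17), (36, q, 24, 2), (36, q, 24, 28), (36, q, 24, 36), (36, q, 24, 7), (36, y, 14, 17), (36, y, 14, 2), (36, y, 14, 28), (36, y, 14, 36), (36, y, 14, 7), (38, v, 15, 1), (38, v, 15, 16), (38, v, 15, 27), (38, v, 15, 36), (38, v, 15, 37), (38, v, 15, 6)}.
Joining (P ⨝ R) and U on B yields {(36, q, 24, 17, p, 30), (36, q, 24, 2, p, 30), (36, q, 24, 28, p, 30), (36, q, 24, 36, p, 30), (36, q, 24, 7, p, 30), (38, v, 15, 1, p, 23), (38, v, 15, 16, p, 23), (38, v, 15, 27, p, 23), (38, v, 15, 36, p, 23), (38, v, 15, 37, p, 23), (38, v, 15, 6, p, 23)}.
Apply σ_{C = 23}; surviving tuples: {(38, v, 15, 1, p, 23), (38, v, 15, 16, p, 23), (38, v, 15, 27, p, 23), (38, v, 15, 36, p, 23), (38, v, 15, 37, p, 23), (38, v, 15, 6, p, 23)}
Keep only column(s) F, A: {(38, 1), (38, 16), (38, 27), (38, 36), (38, 37), (38, 6)}

{(38, 1), (38, 16), (38, 27), (38, 36), (38, 37), (38, 6)}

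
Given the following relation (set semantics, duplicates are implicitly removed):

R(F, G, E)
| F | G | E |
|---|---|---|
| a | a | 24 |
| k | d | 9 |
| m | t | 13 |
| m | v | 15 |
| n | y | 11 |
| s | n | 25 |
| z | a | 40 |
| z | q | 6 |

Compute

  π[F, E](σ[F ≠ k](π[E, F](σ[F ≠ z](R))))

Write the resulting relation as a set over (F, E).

{(a, 24), (m, 13), (m, 15), (n, 11), (s, 25)}

Filtering on F ≠ z leaves {(a, a, 24), (k, d, 9), (m, t, 13), (m, v, 15), (n, y, 11), (s, n, 25)}.
π[E, F]: project onto (E, F) → {(11, n), (13, m), (15, m), (24, a), (25, s), (9, k)}
Filtering on F ≠ k leaves {(11, n), (13, m), (15, m), (24, a), (25, s)}.
π[F, E]: project onto (F, E) → {(a, 24), (m, 13), (m, 15), (n, 11), (s, 25)}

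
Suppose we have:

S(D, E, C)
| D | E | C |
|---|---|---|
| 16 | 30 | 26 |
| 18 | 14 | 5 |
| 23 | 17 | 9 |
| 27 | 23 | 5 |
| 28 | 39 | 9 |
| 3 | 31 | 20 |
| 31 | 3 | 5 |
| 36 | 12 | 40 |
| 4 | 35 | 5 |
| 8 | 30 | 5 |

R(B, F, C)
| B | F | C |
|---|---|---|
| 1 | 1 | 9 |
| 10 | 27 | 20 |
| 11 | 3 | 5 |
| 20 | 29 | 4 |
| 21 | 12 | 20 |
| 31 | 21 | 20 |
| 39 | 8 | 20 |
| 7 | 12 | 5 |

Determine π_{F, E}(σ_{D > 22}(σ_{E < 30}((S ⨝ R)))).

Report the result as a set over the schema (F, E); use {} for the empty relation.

S ⋈ R (natural join on C): {(18, 14, 5, 11, 3), (18, 14, 5, 7, 12), (23, 17, 9, 1, 1), (27, 23, 5, 11, 3), (27, 23, 5, 7, 12), (28, 39, 9, 1, 1), (3, 31, 20, 10, 27), (3, 31, 20, 21, 12), (3, 31, 20, 31, 21), (3, 31, 20, 39, 8), (31, 3, 5, 11, 3), (31, 3, 5, 7, 12), (4, 35, 5, 11, 3), (4, 35, 5, 7, 12), (8, 30, 5, 11, 3), (8, 30, 5, 7, 12)}
Selection E < 30: {(18, 14, 5, 11, 3), (18, 14, 5, 7, 12), (23, 17, 9, 1, 1), (27, 23, 5, 11, 3), (27, 23, 5, 7, 12), (31, 3, 5, 11, 3), (31, 3, 5, 7, 12)}
Selection D > 22: {(23, 17, 9, 1, 1), (27, 23, 5, 11, 3), (27, 23, 5, 7, 12), (31, 3, 5, 11, 3), (31, 3, 5, 7, 12)}
π[F, E]: project onto (F, E) → {(1, 17), (12, 23), (12, 3), (3, 23), (3, 3)}

{(1, 17), (12, 23), (12, 3), (3, 23), (3, 3)}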